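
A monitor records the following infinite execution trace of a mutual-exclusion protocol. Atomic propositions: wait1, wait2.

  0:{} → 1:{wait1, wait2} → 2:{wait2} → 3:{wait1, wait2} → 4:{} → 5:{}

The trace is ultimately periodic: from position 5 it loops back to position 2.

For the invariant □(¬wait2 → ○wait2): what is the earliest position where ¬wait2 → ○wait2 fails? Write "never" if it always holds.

Check ¬wait2 → ○wait2 at each position in order: 0 ✓, 1 ✓, 2 ✓, 3 ✓.
At position 4 the labels are {} and the next position 5 has {}, so ¬wait2 → ○wait2 is false there. This is the first violation.

4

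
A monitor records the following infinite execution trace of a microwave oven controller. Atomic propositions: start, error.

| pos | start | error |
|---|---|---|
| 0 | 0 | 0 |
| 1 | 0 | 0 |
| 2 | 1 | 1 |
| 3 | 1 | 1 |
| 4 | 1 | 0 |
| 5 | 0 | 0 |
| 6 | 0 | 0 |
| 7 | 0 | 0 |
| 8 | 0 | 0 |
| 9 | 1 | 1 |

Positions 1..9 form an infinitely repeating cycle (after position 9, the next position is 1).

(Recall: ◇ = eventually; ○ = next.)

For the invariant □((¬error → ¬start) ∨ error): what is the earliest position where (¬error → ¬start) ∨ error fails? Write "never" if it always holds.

4

Check (¬error → ¬start) ∨ error at each position in order: 0 ✓, 1 ✓, 2 ✓, 3 ✓.
At position 4 the labels are {start}, so (¬error → ¬start) ∨ error is false there. This is the first violation.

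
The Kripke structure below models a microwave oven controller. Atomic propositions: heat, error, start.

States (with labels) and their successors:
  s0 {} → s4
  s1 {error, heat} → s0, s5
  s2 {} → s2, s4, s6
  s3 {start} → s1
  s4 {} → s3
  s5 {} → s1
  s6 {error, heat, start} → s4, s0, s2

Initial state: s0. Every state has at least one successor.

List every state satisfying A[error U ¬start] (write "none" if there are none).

States satisfying error: {s1, s6}.
States satisfying ¬start: {s0, s1, s2, s4, s5}.
States satisfying A[error U ¬start]: {s0, s1, s2, s4, s5, s6}.

{s0, s1, s2, s4, s5, s6}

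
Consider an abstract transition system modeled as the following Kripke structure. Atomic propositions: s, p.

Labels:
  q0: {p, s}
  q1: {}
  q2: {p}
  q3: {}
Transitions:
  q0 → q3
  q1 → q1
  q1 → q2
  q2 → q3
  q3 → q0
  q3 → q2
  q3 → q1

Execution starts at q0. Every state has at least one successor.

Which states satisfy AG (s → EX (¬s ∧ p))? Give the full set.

none

States satisfying s → EX (¬s ∧ p): {q1, q2, q3}.
States satisfying AG (s → EX (¬s ∧ p)): ∅.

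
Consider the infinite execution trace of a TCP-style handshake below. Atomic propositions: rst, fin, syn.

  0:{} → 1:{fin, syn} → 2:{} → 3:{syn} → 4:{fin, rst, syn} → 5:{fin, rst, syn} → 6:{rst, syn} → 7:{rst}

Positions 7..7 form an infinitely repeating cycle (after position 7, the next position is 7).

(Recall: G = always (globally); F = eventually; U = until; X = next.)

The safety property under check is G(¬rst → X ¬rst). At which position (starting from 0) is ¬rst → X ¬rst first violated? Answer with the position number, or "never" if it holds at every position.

Check ¬rst → X ¬rst at each position in order: 0 ✓, 1 ✓, 2 ✓.
At position 3 the labels are {syn} and the next position 4 has {fin, rst, syn}, so ¬rst → X ¬rst is false there. This is the first violation.

3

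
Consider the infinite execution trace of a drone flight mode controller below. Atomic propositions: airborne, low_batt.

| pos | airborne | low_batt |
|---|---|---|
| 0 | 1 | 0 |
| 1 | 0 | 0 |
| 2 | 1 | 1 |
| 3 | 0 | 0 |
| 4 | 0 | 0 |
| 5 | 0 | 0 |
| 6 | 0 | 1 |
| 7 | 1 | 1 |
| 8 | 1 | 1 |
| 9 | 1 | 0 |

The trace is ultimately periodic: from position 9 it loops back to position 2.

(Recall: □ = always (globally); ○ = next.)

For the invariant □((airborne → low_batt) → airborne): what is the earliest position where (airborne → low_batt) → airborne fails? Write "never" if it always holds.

1

Check (airborne → low_batt) → airborne at each position in order: 0 ✓.
At position 1 the labels are {}, so (airborne → low_batt) → airborne is false there. This is the first violation.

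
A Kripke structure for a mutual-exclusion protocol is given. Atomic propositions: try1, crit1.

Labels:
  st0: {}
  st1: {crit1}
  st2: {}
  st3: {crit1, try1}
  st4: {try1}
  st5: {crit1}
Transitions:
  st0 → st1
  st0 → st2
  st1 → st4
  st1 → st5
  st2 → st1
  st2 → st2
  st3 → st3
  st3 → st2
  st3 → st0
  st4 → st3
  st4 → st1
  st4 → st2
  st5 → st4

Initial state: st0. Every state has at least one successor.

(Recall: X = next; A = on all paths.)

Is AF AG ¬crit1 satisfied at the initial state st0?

States satisfying AG ¬crit1: ∅.
States satisfying AF AG ¬crit1: ∅.
There is a path from st0 along which AG ¬crit1 never holds.
st0 ∉ Sat(AF AG ¬crit1).

Does not hold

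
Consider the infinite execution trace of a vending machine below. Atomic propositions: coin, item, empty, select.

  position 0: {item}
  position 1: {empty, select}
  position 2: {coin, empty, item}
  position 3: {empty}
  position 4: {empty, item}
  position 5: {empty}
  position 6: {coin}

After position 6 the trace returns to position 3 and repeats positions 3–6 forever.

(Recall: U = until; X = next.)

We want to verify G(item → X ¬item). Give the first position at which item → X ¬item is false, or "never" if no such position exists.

never

item → X ¬item holds at every position 0..6, and those are all the positions the trace ever visits, so the invariant G(item → X ¬item) is never violated.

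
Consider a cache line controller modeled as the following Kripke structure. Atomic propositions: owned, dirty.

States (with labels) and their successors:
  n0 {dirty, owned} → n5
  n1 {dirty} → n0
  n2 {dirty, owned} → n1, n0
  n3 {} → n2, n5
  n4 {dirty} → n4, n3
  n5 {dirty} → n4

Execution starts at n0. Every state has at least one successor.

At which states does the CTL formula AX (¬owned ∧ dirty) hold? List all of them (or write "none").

States satisfying ¬owned ∧ dirty: {n1, n4, n5}.
States satisfying AX (¬owned ∧ dirty): {n0, n5}.

{n0, n5}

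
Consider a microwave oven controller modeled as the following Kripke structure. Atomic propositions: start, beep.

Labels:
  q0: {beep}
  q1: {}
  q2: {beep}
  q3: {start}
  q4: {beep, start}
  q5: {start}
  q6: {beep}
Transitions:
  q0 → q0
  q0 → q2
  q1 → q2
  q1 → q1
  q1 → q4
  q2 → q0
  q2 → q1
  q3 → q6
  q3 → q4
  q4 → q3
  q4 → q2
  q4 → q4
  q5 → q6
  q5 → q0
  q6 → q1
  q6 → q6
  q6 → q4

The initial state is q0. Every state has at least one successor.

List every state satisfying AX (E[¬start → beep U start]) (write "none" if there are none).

{q3}

States satisfying E[¬start → beep U start]: {q3, q4, q5, q6}.
States satisfying AX (E[¬start → beep U start]): {q3}.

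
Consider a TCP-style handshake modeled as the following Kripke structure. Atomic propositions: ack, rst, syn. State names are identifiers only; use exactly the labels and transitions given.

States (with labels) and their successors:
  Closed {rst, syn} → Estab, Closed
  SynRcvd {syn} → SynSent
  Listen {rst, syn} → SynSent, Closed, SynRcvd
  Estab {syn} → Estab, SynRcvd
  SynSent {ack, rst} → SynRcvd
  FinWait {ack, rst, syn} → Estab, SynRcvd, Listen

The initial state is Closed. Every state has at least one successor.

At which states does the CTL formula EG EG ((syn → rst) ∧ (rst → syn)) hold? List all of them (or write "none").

{Closed, Listen, FinWait}

States satisfying EG ((syn → rst) ∧ (rst → syn)): {Closed, Listen, FinWait}.
States satisfying EG EG ((syn → rst) ∧ (rst → syn)): {Closed, Listen, FinWait}.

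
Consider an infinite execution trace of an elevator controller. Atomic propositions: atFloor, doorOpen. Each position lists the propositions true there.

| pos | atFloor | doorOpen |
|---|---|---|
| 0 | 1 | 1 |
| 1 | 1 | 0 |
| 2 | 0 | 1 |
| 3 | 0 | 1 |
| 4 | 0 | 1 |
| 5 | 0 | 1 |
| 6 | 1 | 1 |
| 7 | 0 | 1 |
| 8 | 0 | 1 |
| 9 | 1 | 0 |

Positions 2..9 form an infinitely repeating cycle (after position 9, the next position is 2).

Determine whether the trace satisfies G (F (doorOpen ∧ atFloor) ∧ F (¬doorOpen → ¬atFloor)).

Satisfied

F (doorOpen ∧ atFloor) ∧ F (¬doorOpen → ¬atFloor) holds at every position 0..9, and those are all positions ever visited, so G (F (doorOpen ∧ atFloor) ∧ F (¬doorOpen → ¬atFloor)) holds.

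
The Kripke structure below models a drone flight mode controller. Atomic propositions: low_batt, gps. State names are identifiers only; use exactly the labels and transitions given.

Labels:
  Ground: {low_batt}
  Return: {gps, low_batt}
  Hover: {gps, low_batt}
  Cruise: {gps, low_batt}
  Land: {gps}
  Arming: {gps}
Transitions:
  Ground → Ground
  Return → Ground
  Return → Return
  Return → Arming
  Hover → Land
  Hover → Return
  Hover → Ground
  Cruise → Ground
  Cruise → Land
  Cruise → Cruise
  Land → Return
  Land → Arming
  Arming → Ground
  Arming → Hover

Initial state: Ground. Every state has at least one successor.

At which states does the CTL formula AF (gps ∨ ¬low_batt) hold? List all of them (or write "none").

States satisfying gps ∨ ¬low_batt: {Return, Hover, Cruise, Land, Arming}.
States satisfying AF (gps ∨ ¬low_batt): {Return, Hover, Cruise, Land, Arming}.

{Return, Hover, Cruise, Land, Arming}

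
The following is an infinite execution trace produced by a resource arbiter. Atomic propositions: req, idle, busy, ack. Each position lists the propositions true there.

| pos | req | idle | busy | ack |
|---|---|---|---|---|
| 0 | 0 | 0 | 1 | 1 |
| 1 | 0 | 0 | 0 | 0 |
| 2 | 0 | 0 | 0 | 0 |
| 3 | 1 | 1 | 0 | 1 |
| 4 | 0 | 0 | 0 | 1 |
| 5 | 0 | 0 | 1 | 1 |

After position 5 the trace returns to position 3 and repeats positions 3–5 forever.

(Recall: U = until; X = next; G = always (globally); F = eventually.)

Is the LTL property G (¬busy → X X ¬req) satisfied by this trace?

¬busy → X X ¬req must hold at every position from 0 onward. It fails at position 1, so G (¬busy → X X ¬req) is false.
Positions where ¬busy holds: 1, 2, 3, 4.
Check X X ¬req at each: 1→fails, 2→ok, 3→ok, 4→fails.

No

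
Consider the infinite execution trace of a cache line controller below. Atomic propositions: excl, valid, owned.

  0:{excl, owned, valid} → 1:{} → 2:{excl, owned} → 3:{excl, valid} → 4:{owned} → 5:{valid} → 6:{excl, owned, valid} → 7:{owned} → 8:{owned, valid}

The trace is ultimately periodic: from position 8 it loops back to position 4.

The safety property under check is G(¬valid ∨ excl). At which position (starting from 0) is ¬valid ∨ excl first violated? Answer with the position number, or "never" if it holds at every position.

5

Check ¬valid ∨ excl at each position in order: 0 ✓, 1 ✓, 2 ✓, 3 ✓, 4 ✓.
At position 5 the labels are {valid}, so ¬valid ∨ excl is false there. This is the first violation.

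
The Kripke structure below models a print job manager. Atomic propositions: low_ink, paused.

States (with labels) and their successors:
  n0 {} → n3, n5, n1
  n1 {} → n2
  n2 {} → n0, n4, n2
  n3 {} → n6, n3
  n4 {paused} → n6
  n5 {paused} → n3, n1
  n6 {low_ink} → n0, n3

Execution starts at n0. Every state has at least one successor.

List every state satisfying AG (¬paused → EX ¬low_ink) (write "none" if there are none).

States satisfying ¬paused → EX ¬low_ink: {n0, n1, n2, n3, n4, n5, n6}.
States satisfying AG (¬paused → EX ¬low_ink): {n0, n1, n2, n3, n4, n5, n6}.

{n0, n1, n2, n3, n4, n5, n6}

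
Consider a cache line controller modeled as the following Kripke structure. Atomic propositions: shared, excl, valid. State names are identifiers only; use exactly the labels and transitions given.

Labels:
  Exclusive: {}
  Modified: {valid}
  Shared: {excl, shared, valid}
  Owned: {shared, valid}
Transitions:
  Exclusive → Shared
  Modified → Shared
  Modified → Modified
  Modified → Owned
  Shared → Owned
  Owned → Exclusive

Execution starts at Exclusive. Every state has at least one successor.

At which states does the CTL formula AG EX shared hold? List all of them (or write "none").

States satisfying EX shared: {Exclusive, Modified, Shared}.
States satisfying AG EX shared: ∅.

none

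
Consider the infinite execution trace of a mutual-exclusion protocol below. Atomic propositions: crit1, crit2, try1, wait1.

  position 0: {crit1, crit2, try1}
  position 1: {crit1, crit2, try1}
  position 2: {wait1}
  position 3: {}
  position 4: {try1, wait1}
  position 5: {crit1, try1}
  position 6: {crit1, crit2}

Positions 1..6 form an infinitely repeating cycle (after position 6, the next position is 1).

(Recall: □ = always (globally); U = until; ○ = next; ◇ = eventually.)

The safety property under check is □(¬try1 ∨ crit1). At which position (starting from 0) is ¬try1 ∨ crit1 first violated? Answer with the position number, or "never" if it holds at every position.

4

Check ¬try1 ∨ crit1 at each position in order: 0 ✓, 1 ✓, 2 ✓, 3 ✓.
At position 4 the labels are {try1, wait1}, so ¬try1 ∨ crit1 is false there. This is the first violation.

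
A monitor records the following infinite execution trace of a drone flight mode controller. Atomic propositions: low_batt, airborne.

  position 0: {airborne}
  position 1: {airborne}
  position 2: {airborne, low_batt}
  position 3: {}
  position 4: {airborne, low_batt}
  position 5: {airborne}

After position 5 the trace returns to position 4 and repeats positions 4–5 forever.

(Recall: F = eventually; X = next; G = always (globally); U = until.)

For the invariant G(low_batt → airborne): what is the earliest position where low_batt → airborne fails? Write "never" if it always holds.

never

low_batt → airborne holds at every position 0..5, and those are all the positions the trace ever visits, so the invariant G(low_batt → airborne) is never violated.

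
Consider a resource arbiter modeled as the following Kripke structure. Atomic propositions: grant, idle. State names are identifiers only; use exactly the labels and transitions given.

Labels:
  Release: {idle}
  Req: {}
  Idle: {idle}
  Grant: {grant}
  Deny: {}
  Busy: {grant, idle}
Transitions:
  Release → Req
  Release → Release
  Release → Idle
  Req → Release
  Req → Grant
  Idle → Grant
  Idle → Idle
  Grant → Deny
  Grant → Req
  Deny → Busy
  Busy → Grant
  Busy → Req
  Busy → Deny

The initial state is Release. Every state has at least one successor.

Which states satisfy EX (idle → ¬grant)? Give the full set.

States satisfying idle → ¬grant: {Release, Req, Idle, Grant, Deny}.
States satisfying EX (idle → ¬grant): {Release, Req, Idle, Grant, Busy}.

{Release, Req, Idle, Grant, Busy}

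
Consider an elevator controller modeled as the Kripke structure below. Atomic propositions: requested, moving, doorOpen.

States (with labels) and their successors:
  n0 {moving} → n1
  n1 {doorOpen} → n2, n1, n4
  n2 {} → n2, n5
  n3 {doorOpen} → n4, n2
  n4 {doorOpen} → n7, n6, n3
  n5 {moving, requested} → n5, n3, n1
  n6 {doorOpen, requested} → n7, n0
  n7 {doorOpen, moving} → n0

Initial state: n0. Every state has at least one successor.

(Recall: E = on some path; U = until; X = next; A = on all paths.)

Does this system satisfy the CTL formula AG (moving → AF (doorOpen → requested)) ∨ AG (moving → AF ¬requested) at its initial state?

States satisfying moving → AF (doorOpen → requested): {n0, n1, n2, n3, n4, n5, n6, n7}.
States satisfying AG (moving → AF (doorOpen → requested)): {n0, n1, n2, n3, n4, n5, n6, n7}.
States satisfying moving → AF ¬requested: {n0, n1, n2, n3, n4, n6, n7}.
States satisfying AG (moving → AF ¬requested): ∅.
States satisfying AG (moving → AF (doorOpen → requested)) ∨ AG (moving → AF ¬requested): {n0, n1, n2, n3, n4, n5, n6, n7}.
n0 ∈ Sat(AG (moving → AF (doorOpen → requested)) ∨ AG (moving → AF ¬requested)).

Holds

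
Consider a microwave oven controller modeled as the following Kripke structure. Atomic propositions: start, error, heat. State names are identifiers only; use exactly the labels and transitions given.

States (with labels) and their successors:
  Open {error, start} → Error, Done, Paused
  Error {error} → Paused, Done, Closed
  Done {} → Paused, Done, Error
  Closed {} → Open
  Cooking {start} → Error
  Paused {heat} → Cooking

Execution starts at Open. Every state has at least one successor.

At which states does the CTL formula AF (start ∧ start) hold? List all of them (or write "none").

States satisfying start ∧ start: {Open, Cooking}.
States satisfying AF (start ∧ start): {Open, Closed, Cooking, Paused}.

{Open, Closed, Cooking, Paused}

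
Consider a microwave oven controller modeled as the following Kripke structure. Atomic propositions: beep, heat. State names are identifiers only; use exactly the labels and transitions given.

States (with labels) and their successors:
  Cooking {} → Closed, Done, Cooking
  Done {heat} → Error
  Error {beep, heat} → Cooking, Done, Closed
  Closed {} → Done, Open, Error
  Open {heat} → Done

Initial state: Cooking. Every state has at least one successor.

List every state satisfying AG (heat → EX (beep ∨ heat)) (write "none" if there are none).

States satisfying heat → EX (beep ∨ heat): {Cooking, Done, Error, Closed, Open}.
States satisfying AG (heat → EX (beep ∨ heat)): {Cooking, Done, Error, Closed, Open}.

{Cooking, Done, Error, Closed, Open}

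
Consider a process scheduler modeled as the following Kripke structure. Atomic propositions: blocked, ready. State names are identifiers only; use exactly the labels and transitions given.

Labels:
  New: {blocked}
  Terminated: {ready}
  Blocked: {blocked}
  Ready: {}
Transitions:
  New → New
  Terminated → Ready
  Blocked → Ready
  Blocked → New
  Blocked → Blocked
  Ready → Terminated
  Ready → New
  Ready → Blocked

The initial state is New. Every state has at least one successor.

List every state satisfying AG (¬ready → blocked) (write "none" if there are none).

{New}

States satisfying ¬ready → blocked: {New, Terminated, Blocked}.
States satisfying AG (¬ready → blocked): {New}.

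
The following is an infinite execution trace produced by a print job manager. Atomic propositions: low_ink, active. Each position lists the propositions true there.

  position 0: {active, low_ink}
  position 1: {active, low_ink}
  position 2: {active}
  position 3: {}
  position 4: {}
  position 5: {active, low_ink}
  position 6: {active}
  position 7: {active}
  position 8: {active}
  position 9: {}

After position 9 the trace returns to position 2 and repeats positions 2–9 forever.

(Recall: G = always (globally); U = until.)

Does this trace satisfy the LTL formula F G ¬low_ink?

G ¬low_ink is false at every position 0..9, so it never becomes true and F G ¬low_ink fails.

Does not hold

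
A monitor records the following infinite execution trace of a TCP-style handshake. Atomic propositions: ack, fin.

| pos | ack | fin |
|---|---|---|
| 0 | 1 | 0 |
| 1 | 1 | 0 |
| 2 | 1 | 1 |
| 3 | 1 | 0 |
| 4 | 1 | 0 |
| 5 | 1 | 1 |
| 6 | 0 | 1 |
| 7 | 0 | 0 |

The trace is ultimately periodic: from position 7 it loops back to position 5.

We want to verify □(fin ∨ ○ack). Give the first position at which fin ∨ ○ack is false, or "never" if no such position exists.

never

fin ∨ ○ack holds at every position 0..7, and those are all the positions the trace ever visits, so the invariant □(fin ∨ ○ack) is never violated.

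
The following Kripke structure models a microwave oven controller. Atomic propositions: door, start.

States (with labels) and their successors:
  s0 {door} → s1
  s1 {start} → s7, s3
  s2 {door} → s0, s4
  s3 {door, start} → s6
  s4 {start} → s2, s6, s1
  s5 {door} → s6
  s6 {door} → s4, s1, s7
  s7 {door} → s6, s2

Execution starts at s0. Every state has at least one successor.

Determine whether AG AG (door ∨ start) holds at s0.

States satisfying AG (door ∨ start): {s0, s1, s2, s3, s4, s5, s6, s7}.
States satisfying AG AG (door ∨ start): {s0, s1, s2, s3, s4, s5, s6, s7}.
Every state reachable from s0 satisfies AG (door ∨ start).
s0 ∈ Sat(AG AG (door ∨ start)).

Satisfied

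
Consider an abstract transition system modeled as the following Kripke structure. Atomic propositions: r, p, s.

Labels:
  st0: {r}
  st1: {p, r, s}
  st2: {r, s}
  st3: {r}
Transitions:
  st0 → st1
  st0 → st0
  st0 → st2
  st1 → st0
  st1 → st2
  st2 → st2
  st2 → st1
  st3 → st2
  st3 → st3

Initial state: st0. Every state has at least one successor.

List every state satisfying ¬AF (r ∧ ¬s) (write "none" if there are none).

{st1, st2}

States satisfying r ∧ ¬s: {st0, st3}.
States satisfying AF (r ∧ ¬s): {st0, st3}.
States satisfying ¬AF (r ∧ ¬s): {st1, st2}.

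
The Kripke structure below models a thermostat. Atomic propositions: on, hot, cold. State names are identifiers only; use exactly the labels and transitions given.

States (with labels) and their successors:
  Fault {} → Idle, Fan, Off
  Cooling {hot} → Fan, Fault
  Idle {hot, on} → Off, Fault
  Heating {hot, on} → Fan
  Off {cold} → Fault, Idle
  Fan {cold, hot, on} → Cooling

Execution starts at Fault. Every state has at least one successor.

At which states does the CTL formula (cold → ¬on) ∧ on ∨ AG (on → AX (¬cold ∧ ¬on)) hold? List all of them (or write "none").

States satisfying ¬on: {Fault, Cooling, Off}.
States satisfying cold → ¬on: {Fault, Cooling, Idle, Heating, Off}.
States satisfying (cold → ¬on) ∧ on: {Idle, Heating}.
States satisfying on → AX (¬cold ∧ ¬on): {Fault, Cooling, Off, Fan}.
States satisfying AG (on → AX (¬cold ∧ ¬on)): ∅.
States satisfying (cold → ¬on) ∧ on ∨ AG (on → AX (¬cold ∧ ¬on)): {Idle, Heating}.

{Idle, Heating}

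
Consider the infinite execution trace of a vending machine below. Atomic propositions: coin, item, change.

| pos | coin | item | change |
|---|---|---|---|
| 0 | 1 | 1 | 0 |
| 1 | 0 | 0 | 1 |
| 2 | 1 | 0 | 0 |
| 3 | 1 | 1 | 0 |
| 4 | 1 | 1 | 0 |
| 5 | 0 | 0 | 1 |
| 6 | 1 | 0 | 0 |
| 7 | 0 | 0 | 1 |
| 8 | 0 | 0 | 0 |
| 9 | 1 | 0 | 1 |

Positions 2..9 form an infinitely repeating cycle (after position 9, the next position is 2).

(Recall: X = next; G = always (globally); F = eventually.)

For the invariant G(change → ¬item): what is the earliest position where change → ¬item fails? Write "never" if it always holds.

change → ¬item holds at every position 0..9, and those are all the positions the trace ever visits, so the invariant G(change → ¬item) is never violated.

never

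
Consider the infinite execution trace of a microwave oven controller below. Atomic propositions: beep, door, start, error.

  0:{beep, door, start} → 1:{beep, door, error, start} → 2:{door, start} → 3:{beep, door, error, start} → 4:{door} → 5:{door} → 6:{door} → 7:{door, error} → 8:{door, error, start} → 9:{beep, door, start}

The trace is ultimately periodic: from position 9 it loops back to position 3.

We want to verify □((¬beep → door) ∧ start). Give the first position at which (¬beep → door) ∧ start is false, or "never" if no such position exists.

Check (¬beep → door) ∧ start at each position in order: 0 ✓, 1 ✓, 2 ✓, 3 ✓.
At position 4 the labels are {door}, so (¬beep → door) ∧ start is false there. This is the first violation.

4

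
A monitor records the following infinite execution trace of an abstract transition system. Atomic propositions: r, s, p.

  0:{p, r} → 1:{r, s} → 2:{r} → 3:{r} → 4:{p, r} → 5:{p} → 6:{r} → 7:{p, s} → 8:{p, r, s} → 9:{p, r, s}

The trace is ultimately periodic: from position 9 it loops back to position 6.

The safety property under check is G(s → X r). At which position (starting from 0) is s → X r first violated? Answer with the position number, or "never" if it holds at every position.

never

s → X r holds at every position 0..9, and those are all the positions the trace ever visits, so the invariant G(s → X r) is never violated.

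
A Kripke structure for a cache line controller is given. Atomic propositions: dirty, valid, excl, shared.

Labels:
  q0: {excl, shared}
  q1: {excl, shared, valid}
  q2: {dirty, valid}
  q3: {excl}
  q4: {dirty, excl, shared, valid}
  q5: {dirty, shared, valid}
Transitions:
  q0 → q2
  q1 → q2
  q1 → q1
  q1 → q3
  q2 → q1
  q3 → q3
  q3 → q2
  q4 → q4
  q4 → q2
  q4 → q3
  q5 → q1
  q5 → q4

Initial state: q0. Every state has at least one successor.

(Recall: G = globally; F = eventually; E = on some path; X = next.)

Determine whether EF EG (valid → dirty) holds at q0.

States satisfying EG (valid → dirty): {q3, q4, q5}.
States satisfying EF EG (valid → dirty): {q0, q1, q2, q3, q4, q5}.
Some path from q0 reaches a state where EG (valid → dirty) holds.
q0 ∈ Sat(EF EG (valid → dirty)).

Yes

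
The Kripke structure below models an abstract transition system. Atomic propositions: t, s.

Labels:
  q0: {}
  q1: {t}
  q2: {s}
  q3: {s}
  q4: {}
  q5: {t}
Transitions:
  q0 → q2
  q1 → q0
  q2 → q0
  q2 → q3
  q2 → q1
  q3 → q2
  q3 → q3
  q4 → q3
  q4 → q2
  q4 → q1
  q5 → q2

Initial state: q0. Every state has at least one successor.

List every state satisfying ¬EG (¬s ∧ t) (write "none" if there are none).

States satisfying ¬s ∧ t: {q1, q5}.
States satisfying EG (¬s ∧ t): ∅.
States satisfying ¬EG (¬s ∧ t): {q0, q1, q2, q3, q4, q5}.

{q0, q1, q2, q3, q4, q5}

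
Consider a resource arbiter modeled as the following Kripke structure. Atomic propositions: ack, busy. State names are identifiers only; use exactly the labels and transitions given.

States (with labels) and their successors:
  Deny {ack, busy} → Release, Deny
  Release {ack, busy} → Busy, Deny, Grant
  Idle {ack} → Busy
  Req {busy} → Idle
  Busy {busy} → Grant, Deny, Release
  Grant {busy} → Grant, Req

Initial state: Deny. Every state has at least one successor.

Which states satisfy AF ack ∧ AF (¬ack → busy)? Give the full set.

{Deny, Release, Idle, Req}

States satisfying ack: {Deny, Release, Idle}.
States satisfying AF ack: {Deny, Release, Idle, Req}.
States satisfying ¬ack → busy: {Deny, Release, Idle, Req, Busy, Grant}.
States satisfying AF (¬ack → busy): {Deny, Release, Idle, Req, Busy, Grant}.
States satisfying AF ack ∧ AF (¬ack → busy): {Deny, Release, Idle, Req}.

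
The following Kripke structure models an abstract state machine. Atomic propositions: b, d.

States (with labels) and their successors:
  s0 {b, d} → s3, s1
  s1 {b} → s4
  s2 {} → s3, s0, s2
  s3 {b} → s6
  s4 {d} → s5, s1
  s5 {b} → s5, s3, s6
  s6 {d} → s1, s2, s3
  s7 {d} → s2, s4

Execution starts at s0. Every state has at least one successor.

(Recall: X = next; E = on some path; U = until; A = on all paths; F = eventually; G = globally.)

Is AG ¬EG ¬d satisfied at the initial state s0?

States satisfying ¬EG ¬d: {s0, s1, s3, s4, s6, s7}.
States satisfying AG ¬EG ¬d: ∅.
s2 is reachable from s0 and violates ¬EG ¬d, so AG fails at s0.
s0 ∉ Sat(AG ¬EG ¬d).

No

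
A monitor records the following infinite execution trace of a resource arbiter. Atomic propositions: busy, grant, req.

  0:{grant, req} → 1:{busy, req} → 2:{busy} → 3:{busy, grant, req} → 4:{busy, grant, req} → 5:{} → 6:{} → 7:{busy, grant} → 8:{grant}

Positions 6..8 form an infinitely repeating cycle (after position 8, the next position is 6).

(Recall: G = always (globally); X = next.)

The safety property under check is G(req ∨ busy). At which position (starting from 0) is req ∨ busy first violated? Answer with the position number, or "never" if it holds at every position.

5

Check req ∨ busy at each position in order: 0 ✓, 1 ✓, 2 ✓, 3 ✓, 4 ✓.
At position 5 the labels are {}, so req ∨ busy is false there. This is the first violation.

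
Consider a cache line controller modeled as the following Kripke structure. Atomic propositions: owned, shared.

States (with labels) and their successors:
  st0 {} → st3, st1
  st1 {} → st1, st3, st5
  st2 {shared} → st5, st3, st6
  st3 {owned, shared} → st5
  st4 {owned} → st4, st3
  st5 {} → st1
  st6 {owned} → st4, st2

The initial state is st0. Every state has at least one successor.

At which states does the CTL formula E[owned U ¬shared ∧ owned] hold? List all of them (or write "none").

{st4, st6}

States satisfying owned: {st3, st4, st6}.
States satisfying ¬shared ∧ owned: {st4, st6}.
States satisfying E[owned U ¬shared ∧ owned]: {st4, st6}.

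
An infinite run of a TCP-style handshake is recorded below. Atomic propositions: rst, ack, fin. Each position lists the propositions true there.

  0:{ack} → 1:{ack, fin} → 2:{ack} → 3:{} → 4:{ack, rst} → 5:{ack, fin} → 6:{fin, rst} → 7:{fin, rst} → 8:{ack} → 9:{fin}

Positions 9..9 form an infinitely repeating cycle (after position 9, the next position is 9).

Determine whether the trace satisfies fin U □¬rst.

Walking from position 0: at position 0, □¬rst has not yet held and fin fails, so fin U □¬rst is false.

Violated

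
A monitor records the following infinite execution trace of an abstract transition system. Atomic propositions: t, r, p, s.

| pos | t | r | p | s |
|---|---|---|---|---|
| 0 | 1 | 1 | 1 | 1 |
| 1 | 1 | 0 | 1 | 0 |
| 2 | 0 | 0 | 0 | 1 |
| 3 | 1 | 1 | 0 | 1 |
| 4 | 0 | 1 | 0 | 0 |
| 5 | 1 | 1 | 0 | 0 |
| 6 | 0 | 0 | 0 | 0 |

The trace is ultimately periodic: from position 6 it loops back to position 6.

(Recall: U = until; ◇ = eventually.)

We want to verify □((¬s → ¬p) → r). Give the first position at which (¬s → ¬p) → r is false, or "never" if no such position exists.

2

Check (¬s → ¬p) → r at each position in order: 0 ✓, 1 ✓.
At position 2 the labels are {s}, so (¬s → ¬p) → r is false there. This is the first violation.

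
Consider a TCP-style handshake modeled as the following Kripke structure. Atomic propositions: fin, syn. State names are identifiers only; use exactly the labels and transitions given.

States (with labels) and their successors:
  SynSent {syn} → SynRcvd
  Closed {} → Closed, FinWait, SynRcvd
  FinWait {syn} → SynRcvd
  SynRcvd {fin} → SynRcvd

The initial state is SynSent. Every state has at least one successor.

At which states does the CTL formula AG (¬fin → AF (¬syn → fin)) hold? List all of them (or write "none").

{SynSent, FinWait, SynRcvd}

States satisfying ¬fin → AF (¬syn → fin): {SynSent, FinWait, SynRcvd}.
States satisfying AG (¬fin → AF (¬syn → fin)): {SynSent, FinWait, SynRcvd}.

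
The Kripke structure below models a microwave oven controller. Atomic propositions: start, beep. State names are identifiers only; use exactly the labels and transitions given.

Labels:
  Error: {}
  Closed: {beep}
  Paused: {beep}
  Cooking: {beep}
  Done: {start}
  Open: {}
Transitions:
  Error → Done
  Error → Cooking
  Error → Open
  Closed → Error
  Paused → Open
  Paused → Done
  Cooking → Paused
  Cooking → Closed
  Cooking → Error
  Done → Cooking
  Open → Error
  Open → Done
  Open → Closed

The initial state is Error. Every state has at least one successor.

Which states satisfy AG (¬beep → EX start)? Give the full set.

States satisfying ¬beep → EX start: {Error, Closed, Paused, Cooking, Open}.
States satisfying AG (¬beep → EX start): ∅.

none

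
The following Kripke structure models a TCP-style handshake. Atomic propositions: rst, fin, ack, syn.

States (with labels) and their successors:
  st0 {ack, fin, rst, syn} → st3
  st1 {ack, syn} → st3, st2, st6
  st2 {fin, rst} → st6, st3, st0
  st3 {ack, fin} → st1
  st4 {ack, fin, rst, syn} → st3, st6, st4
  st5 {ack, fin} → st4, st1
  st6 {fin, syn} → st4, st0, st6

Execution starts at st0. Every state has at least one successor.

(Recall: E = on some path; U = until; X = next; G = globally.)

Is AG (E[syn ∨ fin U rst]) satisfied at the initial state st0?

Satisfied

States satisfying E[syn ∨ fin U rst]: {st0, st1, st2, st3, st4, st5, st6}.
States satisfying AG (E[syn ∨ fin U rst]): {st0, st1, st2, st3, st4, st5, st6}.
Every state reachable from st0 satisfies E[syn ∨ fin U rst].
st0 ∈ Sat(AG (E[syn ∨ fin U rst])).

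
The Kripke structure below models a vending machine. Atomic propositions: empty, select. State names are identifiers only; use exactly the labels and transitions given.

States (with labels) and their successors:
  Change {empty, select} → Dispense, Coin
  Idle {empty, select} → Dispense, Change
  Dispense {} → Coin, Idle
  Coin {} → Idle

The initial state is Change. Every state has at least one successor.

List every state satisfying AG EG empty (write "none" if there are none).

none

States satisfying EG empty: ∅.
States satisfying AG EG empty: ∅.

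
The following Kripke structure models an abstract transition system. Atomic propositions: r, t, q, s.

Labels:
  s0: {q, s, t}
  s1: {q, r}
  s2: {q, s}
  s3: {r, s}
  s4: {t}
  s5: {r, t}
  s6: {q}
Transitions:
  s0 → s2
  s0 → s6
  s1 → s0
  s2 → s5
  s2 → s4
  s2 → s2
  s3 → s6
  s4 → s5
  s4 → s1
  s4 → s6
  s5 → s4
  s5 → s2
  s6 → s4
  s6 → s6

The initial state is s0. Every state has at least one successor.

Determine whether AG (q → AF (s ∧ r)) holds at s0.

Violated

States satisfying q → AF (s ∧ r): {s3, s4, s5}.
States satisfying AG (q → AF (s ∧ r)): ∅.
s0 is reachable from s0 and violates q → AF (s ∧ r), so AG fails at s0.
s0 ∉ Sat(AG (q → AF (s ∧ r))).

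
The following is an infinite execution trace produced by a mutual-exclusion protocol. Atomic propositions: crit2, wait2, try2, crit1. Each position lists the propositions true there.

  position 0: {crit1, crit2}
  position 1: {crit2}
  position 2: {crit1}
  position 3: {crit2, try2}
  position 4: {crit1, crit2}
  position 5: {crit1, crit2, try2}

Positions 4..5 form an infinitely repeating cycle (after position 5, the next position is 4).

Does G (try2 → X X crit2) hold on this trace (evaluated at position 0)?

try2 → X X crit2 holds at every position 0..5, and those are all positions ever visited, so G (try2 → X X crit2) holds.
Positions where try2 holds: 3, 5.
Check X X crit2 at each: 3→ok, 5→ok.

Satisfied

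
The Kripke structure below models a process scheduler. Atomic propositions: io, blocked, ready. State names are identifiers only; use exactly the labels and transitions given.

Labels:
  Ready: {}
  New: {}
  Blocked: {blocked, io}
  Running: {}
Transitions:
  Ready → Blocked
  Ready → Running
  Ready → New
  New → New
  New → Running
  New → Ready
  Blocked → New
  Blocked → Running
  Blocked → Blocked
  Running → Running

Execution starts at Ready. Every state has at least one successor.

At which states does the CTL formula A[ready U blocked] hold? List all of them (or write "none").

{Blocked}

States satisfying ready: ∅.
States satisfying blocked: {Blocked}.
States satisfying A[ready U blocked]: {Blocked}.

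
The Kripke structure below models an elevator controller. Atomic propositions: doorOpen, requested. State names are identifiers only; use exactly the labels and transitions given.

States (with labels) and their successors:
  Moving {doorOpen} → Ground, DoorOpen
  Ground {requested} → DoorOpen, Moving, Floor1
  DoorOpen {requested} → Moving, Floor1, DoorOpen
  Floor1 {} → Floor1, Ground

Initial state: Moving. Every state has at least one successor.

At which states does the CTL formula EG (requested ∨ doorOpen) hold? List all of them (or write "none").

{Moving, Ground, DoorOpen}

States satisfying requested ∨ doorOpen: {Moving, Ground, DoorOpen}.
States satisfying EG (requested ∨ doorOpen): {Moving, Ground, DoorOpen}.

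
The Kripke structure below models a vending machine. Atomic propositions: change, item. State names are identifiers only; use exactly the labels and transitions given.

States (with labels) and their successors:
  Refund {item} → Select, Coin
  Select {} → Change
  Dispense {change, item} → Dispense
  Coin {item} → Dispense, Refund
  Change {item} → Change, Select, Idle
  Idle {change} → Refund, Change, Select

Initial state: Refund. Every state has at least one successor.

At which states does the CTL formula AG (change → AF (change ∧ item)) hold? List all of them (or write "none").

States satisfying change → AF (change ∧ item): {Refund, Select, Dispense, Coin, Change}.
States satisfying AG (change → AF (change ∧ item)): {Dispense}.

{Dispense}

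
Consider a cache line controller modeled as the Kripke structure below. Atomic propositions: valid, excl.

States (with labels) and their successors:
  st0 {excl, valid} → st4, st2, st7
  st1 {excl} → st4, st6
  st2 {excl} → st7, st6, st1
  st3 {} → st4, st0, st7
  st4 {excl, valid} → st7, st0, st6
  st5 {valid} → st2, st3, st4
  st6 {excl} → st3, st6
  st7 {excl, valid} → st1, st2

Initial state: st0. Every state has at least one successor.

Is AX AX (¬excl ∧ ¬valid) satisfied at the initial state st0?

Does not hold

States satisfying AX (¬excl ∧ ¬valid): ∅.
States satisfying AX AX (¬excl ∧ ¬valid): ∅.
st0 ∉ Sat(AX AX (¬excl ∧ ¬valid)).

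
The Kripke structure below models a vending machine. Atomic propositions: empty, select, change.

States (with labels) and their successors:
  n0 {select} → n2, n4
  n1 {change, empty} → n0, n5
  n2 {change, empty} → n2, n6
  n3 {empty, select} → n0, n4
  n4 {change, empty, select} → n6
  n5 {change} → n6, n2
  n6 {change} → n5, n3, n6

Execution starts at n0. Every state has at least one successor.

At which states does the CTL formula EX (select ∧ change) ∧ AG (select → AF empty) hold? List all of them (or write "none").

States satisfying select ∧ change: {n4}.
States satisfying EX (select ∧ change): {n0, n3}.
States satisfying select → AF empty: {n0, n1, n2, n3, n4, n5, n6}.
States satisfying AG (select → AF empty): {n0, n1, n2, n3, n4, n5, n6}.
States satisfying EX (select ∧ change) ∧ AG (select → AF empty): {n0, n3}.

{n0, n3}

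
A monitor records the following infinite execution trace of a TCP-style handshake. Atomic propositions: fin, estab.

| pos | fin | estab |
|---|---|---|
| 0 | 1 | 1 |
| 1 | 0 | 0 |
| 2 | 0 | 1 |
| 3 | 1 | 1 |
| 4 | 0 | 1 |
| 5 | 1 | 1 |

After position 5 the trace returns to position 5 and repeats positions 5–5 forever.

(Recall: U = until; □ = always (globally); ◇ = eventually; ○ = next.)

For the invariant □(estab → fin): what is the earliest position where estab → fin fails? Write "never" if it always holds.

2

Check estab → fin at each position in order: 0 ✓, 1 ✓.
At position 2 the labels are {estab}, so estab → fin is false there. This is the first violation.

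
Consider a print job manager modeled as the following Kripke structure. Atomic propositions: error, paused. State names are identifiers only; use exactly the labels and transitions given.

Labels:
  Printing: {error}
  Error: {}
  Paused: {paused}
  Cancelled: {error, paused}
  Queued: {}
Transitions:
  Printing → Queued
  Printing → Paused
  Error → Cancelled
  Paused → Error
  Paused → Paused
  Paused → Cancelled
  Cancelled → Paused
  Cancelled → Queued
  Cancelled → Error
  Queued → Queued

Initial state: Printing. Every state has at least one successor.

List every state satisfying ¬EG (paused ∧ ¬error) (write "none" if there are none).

States satisfying paused ∧ ¬error: {Paused}.
States satisfying EG (paused ∧ ¬error): {Paused}.
States satisfying ¬EG (paused ∧ ¬error): {Printing, Error, Cancelled, Queued}.

{Printing, Error, Cancelled, Queued}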